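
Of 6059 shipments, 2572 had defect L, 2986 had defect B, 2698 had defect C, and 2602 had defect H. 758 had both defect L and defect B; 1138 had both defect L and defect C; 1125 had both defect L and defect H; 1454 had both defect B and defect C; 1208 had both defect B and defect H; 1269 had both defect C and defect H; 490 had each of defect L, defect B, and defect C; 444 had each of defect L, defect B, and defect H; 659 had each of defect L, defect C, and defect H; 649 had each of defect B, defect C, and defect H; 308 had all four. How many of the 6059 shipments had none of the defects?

|union| = 2572 + 2986 + 2698 + 2602 − 758 − 1138 − 1125 − 1454 − 1208 − 1269 + 490 + 444 + 659 + 649 − 308 = 5840
None: 6059 − 5840 = 219

219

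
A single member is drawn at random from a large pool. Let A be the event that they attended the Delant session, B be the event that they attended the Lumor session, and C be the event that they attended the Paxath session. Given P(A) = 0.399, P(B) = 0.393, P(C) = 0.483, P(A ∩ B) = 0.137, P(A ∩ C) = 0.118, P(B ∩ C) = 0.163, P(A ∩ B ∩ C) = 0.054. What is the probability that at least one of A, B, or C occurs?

0.911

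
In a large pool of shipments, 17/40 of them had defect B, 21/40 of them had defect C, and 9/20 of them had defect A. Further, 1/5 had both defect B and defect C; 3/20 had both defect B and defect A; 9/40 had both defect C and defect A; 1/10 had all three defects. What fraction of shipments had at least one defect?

Apply inclusion-exclusion:
P(union) = 17/40 + 21/40 + 9/20 − 1/5 − 3/20 − 9/40 + 1/10 = 37/40

37/40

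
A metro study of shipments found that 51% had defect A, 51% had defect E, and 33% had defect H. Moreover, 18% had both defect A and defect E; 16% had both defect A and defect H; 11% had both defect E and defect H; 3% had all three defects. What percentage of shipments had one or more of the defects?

P(at least one) = 51 + 51 + 33 − 18 − 16 − 11 + 3 = 93%

93%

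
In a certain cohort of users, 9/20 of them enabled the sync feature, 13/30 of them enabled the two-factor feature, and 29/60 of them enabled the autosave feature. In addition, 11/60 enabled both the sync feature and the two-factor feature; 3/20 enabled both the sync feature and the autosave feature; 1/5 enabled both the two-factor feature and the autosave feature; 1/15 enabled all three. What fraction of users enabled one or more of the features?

9/10

By inclusion–exclusion:
P(union) = 9/20 + 13/30 + 29/60 − 11/60 − 3/20 − 1/5 + 1/15 = 9/10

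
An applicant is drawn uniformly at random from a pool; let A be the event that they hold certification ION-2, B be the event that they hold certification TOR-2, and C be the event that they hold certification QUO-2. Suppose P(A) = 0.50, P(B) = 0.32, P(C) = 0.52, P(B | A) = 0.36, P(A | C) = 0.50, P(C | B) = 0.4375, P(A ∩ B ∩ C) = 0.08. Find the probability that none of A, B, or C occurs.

P(A ∩ B) = P(A)·P(B|A) = 0.50 × 0.36 = 0.18
P(A ∩ C) = P(C)·P(A|C) = 0.52 × 0.50 = 0.26
P(B ∩ C) = P(B)·P(C|B) = 0.32 × 0.4375 = 0.14
P(A ∪ B ∪ C) = 0.50 + 0.32 + 0.52 − 0.18 − 0.26 − 0.14 + 0.08 = 0.84
P(none) = 1 − 0.84 = 0.16

0.16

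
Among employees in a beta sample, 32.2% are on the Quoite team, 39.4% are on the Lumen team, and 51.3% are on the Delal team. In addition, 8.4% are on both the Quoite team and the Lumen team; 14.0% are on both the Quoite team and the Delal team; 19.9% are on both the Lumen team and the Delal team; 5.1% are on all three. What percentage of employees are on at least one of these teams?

85.7%

P(≥1) = 32.2 + 39.4 + 51.3 − 8.4 − 14.0 − 19.9 + 5.1 = 85.7%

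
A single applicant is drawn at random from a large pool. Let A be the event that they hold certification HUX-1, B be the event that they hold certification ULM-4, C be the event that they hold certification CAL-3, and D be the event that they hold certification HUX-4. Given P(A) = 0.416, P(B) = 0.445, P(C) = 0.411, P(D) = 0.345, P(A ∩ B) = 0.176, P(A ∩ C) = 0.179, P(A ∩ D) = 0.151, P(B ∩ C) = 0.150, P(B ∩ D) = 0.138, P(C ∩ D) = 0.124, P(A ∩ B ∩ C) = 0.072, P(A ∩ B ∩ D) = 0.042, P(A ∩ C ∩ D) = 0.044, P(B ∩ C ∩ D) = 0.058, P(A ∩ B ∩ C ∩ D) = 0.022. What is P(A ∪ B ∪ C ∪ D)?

P(A ∪ B ∪ C ∪ D) = 0.416 + 0.445 + 0.411 + 0.345 − 0.176 − 0.179 − 0.151 − 0.150 − 0.138 − 0.124 + 0.072 + 0.042 + 0.044 + 0.058 − 0.022 = 0.893

0.893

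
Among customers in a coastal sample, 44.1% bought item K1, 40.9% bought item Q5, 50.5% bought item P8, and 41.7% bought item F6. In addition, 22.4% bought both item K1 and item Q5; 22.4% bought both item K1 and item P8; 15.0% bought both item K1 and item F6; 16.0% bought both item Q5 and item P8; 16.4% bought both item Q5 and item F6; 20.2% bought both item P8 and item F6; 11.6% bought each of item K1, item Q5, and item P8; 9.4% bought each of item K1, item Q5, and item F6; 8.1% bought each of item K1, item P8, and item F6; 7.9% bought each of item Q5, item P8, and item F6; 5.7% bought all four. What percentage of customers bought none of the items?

3.9%

Inclusion–exclusion gives
P(≥1) = 44.1 + 40.9 + 50.5 + 41.7 − 22.4 − 22.4 − 15.0 − 16.0 − 16.4 − 20.2 + 11.6 + 9.4 + 8.1 + 7.9 − 5.7 = 96.1%
P(none) = 100% − 96.1% = 3.9%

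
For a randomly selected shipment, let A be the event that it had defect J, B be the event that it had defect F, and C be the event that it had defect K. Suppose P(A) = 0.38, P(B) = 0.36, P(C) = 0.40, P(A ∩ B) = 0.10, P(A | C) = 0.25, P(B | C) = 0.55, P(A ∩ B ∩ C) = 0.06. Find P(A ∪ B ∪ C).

0.78

P(A ∩ C) = P(C)·P(A|C) = 0.40 × 0.25 = 0.10
P(B ∩ C) = P(C)·P(B|C) = 0.40 × 0.55 = 0.22
By inclusion-exclusion,
P(A ∪ B ∪ C) = 0.38 + 0.36 + 0.40 − 0.10 − 0.10 − 0.22 + 0.06 = 0.78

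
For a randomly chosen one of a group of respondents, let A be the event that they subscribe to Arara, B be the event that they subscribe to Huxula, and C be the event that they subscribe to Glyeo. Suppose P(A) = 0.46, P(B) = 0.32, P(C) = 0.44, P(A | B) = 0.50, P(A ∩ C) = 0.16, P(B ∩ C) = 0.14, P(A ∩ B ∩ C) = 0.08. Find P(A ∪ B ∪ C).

0.84

P(A ∩ B) = P(B)·P(A|B) = 0.32 × 0.50 = 0.16
P(A ∪ B ∪ C) = 0.46 + 0.32 + 0.44 − 0.16 − 0.16 − 0.14 + 0.08 = 0.84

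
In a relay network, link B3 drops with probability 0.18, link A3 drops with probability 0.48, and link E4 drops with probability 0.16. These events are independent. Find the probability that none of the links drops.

Since the events are independent, P(none) is the product of the individual non-occurrence probabilities.
P(none) = (1 − 0.18) × (1 − 0.48) × (1 − 0.16) = 0.82 × 0.52 × 0.84 = 0.358176

0.358176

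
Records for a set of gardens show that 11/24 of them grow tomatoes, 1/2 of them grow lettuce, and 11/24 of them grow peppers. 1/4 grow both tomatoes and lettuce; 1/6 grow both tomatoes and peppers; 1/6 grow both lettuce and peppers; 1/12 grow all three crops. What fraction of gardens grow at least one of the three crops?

By inclusion–exclusion:
P(≥1) = 11/24 + 1/2 + 11/24 − 1/4 − 1/6 − 1/6 + 1/12 = 11/12

11/12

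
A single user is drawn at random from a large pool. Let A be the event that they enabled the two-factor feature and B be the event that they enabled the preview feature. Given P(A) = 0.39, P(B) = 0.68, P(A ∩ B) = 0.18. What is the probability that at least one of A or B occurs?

By inclusion-exclusion,
P(A ∪ B) = 0.39 + 0.68 − 0.18 = 0.89

0.89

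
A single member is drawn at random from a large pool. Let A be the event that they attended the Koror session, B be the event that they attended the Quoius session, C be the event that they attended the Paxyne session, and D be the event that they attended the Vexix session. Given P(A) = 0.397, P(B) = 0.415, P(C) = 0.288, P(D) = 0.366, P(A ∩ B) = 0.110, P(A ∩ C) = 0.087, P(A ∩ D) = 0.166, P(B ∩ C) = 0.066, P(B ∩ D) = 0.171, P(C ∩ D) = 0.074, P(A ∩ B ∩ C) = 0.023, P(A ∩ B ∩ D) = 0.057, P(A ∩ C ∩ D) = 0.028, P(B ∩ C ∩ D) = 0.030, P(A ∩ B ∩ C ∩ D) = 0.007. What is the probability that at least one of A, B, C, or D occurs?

P(A ∪ B ∪ C ∪ D) = 0.397 + 0.415 + 0.288 + 0.366 − 0.110 − 0.087 − 0.166 − 0.066 − 0.171 − 0.074 + 0.023 + 0.057 + 0.028 + 0.030 − 0.007 = 0.923

0.923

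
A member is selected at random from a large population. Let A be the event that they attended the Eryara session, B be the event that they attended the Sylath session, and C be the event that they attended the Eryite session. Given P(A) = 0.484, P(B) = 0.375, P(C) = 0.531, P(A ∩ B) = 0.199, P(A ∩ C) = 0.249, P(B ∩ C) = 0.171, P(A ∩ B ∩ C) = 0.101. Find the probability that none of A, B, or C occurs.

0.128

Inclusion–exclusion gives
P(A ∪ B ∪ C) = 0.484 + 0.375 + 0.531 − 0.199 − 0.249 − 0.171 + 0.101 = 0.872
P(none) = 1 − 0.872 = 0.128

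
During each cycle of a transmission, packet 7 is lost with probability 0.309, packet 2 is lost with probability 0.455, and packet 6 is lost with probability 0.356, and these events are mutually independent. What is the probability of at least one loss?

0.75747282

P(none) = (1 − 0.309) × (1 − 0.455) × (1 − 0.356) = 0.691 × 0.545 × 0.644 = 0.24252718
P(at least one) = 1 − 0.24252718 = 0.75747282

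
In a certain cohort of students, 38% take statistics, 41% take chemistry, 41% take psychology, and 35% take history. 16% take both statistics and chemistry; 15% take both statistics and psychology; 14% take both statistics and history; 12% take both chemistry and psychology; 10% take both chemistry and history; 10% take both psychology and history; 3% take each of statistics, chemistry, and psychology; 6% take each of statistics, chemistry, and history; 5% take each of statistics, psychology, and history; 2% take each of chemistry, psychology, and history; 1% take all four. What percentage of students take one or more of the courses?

Inclusion–exclusion gives
P(union) = 38 + 41 + 41 + 35 − 16 − 15 − 14 − 12 − 10 − 10 + 3 + 6 + 5 + 2 − 1 = 93%

93%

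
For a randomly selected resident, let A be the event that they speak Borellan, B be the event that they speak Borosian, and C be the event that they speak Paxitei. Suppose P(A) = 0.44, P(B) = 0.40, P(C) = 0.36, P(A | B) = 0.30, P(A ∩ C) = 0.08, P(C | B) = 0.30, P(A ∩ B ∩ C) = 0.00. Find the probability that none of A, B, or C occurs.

0.12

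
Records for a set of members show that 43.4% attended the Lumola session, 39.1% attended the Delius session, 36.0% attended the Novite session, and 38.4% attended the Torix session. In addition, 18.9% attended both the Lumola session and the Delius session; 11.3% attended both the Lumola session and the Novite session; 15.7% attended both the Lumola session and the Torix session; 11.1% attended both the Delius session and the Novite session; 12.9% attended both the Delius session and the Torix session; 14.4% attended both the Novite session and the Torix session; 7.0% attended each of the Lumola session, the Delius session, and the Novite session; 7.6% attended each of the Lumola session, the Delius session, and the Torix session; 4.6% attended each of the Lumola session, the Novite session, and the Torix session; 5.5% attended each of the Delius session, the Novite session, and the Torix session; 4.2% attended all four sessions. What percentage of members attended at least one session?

93.1%

Inclusion–exclusion gives
P(≥1) = 43.4 + 39.1 + 36.0 + 38.4 − 18.9 − 11.3 − 15.7 − 11.1 − 12.9 − 14.4 + 7.0 + 7.6 + 4.6 + 5.5 − 4.2 = 93.1%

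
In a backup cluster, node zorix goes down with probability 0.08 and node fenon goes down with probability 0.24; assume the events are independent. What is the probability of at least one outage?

0.3008

P(none) = (1 − 0.08) × (1 − 0.24) = 0.92 × 0.76 = 0.6992
P(at least one) = 1 − 0.6992 = 0.3008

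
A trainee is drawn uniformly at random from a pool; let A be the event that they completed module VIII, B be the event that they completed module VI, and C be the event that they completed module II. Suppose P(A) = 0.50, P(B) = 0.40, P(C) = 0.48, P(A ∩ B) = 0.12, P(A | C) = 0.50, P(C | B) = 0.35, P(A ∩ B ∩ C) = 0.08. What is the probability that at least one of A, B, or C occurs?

0.96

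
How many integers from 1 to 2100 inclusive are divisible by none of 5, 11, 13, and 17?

floor(2100/5) + floor(2100/11) + floor(2100/13) + floor(2100/17) − floor(2100/55) − floor(2100/65) − floor(2100/85) − floor(2100/143) − floor(2100/187) − floor(2100/221) + floor(2100/715) + floor(2100/935) + floor(2100/1105) + floor(2100/2431) − floor(2100/12155) = 420 + 190 + 161 + 123 − 38 − 32 − 24 − 14 − 11 − 9 + 2 + 2 + 1 + 0 − 0 = 771
2100 − 771 = 1329

1329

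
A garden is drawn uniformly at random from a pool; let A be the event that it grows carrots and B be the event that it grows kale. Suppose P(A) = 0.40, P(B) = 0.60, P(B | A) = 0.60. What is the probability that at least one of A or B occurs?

P(A ∩ B) = P(A)·P(B|A) = 0.40 × 0.60 = 0.24
Inclusion–exclusion gives
P(A ∪ B) = 0.40 + 0.60 − 0.24 = 0.76

0.76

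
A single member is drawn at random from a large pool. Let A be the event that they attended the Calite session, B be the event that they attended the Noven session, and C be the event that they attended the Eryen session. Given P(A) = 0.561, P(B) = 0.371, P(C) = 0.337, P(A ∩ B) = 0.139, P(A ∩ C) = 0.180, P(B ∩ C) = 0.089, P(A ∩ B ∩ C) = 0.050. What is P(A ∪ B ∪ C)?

P(A ∪ B ∪ C) = 0.561 + 0.371 + 0.337 − 0.139 − 0.180 − 0.089 + 0.050 = 0.911

0.911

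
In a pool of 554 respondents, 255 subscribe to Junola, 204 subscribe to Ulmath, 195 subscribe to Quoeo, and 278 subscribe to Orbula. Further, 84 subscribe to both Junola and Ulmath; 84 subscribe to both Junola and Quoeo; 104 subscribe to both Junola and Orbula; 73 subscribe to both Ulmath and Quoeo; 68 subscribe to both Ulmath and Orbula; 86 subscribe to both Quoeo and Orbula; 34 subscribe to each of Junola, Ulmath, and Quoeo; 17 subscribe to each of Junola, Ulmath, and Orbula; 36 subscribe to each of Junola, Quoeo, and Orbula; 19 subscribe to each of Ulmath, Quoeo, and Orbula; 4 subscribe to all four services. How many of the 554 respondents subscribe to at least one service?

535

|union| = 255 + 204 + 195 + 278 − 84 − 84 − 104 − 73 − 68 − 86 + 34 + 17 + 36 + 19 − 4 = 535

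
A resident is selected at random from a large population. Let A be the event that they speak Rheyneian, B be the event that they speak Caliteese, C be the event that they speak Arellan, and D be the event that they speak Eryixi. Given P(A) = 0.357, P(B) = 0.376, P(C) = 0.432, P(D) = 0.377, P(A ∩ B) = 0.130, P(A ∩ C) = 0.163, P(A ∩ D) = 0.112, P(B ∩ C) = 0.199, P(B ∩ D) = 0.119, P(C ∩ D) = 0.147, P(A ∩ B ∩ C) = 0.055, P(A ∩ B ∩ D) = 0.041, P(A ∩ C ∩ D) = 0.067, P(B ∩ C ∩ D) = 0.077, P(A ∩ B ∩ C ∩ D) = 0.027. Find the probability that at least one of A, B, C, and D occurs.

Using inclusion–exclusion:
P(A ∪ B ∪ C ∪ D) = 0.357 + 0.376 + 0.432 + 0.377 − 0.130 − 0.163 − 0.112 − 0.199 − 0.119 − 0.147 + 0.055 + 0.041 + 0.067 + 0.077 − 0.027 = 0.885

0.885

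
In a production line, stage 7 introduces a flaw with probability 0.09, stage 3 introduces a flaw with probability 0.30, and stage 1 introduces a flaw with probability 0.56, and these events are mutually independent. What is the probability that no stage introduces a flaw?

P(none) = (1 − 0.09) × (1 − 0.30) × (1 − 0.56) = 0.91 × 0.70 × 0.44 = 0.28028

0.28028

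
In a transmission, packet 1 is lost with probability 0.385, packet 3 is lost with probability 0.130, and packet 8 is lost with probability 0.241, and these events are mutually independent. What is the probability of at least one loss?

P(none) = (1 − 0.385) × (1 − 0.130) × (1 − 0.241) = 0.615 × 0.870 × 0.759 = 0.40610295
P(at least one) = 1 − 0.40610295 = 0.59389705

0.59389705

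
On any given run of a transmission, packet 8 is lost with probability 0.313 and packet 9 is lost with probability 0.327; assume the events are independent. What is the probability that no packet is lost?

0.462351

P(none) = (1 − 0.313) × (1 − 0.327) = 0.687 × 0.673 = 0.462351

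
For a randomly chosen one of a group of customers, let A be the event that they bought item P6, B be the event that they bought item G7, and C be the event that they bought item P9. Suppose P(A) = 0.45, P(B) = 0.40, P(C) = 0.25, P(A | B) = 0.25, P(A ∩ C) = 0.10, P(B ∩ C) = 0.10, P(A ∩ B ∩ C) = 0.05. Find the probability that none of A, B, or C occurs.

0.15

P(A ∩ B) = P(B)·P(A|B) = 0.40 × 0.25 = 0.10
Apply inclusion-exclusion:
P(A ∪ B ∪ C) = 0.45 + 0.40 + 0.25 − 0.10 − 0.10 − 0.10 + 0.05 = 0.85
P(none) = 1 − 0.85 = 0.15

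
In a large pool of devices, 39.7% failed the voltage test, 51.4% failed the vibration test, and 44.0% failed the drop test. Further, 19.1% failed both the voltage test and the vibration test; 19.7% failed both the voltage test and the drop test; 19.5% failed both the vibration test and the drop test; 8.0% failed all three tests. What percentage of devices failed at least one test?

84.8%

P(union) = 39.7 + 51.4 + 44.0 − 19.1 − 19.7 − 19.5 + 8.0 = 84.8%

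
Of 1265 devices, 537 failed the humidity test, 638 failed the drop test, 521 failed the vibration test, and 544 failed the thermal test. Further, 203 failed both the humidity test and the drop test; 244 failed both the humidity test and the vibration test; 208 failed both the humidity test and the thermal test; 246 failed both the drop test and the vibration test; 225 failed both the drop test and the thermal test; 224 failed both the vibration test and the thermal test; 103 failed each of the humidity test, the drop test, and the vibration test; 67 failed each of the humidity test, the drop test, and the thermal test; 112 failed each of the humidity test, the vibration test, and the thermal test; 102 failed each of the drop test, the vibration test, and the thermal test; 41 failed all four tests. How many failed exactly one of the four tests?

528

|exactly one| = 537 + 638 + 521 + 544 − 2·203 − 2·244 − 2·208 − 2·246 − 2·225 − 2·224 + 3·103 + 3·67 + 3·112 + 3·102 − 4·41 = 528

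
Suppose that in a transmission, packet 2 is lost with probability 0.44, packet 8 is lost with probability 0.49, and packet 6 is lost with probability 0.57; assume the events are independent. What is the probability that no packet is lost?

0.122808

P(none) = (1 − 0.44) × (1 − 0.49) × (1 − 0.57) = 0.56 × 0.51 × 0.43 = 0.122808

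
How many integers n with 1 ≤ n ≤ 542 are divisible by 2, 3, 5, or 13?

408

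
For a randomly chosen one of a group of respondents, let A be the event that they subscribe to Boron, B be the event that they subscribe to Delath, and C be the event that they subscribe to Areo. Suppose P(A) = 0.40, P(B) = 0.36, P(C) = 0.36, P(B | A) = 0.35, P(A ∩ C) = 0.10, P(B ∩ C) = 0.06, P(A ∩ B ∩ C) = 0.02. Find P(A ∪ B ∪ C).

0.84

P(A ∩ B) = P(A)·P(B|A) = 0.40 × 0.35 = 0.14
Apply inclusion-exclusion:
P(A ∪ B ∪ C) = 0.40 + 0.36 + 0.36 − 0.14 − 0.10 − 0.06 + 0.02 = 0.84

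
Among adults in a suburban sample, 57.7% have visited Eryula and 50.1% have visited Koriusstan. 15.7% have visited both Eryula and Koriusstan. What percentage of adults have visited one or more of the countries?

92.1%

Apply inclusion-exclusion:
P(at least one) = 57.7 + 50.1 − 15.7 = 92.1%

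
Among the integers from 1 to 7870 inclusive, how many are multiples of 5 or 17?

By inclusion–exclusion:
1574 + 462 − 92 = 1944

1944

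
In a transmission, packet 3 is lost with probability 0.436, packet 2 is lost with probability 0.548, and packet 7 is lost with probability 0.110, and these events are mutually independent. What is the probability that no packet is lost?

0.22688592

P(none) = (1 − 0.436) × (1 − 0.548) × (1 − 0.110) = 0.564 × 0.452 × 0.890 = 0.22688592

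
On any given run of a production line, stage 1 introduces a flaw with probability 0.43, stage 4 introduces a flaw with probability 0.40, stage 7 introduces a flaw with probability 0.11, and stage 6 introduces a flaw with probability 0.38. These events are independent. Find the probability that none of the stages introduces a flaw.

0.1887156

Since the events are independent, P(none) is the product of the individual non-occurrence probabilities.
P(none) = (1 − 0.43) × (1 − 0.40) × (1 − 0.11) × (1 − 0.38) = 0.57 × 0.60 × 0.89 × 0.62 = 0.1887156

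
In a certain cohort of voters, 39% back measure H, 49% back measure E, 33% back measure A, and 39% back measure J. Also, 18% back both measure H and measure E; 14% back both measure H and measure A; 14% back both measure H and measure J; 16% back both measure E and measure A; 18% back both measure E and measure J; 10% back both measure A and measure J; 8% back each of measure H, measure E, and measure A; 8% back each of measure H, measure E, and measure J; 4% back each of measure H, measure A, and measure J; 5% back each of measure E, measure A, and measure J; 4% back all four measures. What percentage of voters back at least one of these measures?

P(union) = 39 + 49 + 33 + 39 − 18 − 14 − 14 − 16 − 18 − 10 + 8 + 8 + 4 + 5 − 4 = 91%

91%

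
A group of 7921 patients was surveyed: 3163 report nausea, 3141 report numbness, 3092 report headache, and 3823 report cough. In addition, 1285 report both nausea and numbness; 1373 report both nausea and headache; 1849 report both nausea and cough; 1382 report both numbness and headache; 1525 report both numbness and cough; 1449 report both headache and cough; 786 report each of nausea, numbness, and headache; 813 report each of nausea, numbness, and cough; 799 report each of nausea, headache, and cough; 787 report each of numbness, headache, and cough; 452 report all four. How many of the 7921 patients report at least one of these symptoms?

7089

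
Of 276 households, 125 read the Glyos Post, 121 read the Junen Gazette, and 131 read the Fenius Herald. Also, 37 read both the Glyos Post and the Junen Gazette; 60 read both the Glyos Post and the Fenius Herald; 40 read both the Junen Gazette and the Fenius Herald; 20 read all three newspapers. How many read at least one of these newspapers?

By inclusion-exclusion,
N(≥1) = 125 + 121 + 131 − 37 − 60 − 40 + 20 = 260

260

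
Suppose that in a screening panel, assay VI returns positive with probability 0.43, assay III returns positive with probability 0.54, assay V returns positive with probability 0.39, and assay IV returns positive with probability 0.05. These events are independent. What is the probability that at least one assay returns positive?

P(none) = (1 − 0.43) × (1 − 0.54) × (1 − 0.39) × (1 − 0.05) = 0.57 × 0.46 × 0.61 × 0.95 = 0.1519449
P(at least one) = 1 − 0.1519449 = 0.8480551

0.8480551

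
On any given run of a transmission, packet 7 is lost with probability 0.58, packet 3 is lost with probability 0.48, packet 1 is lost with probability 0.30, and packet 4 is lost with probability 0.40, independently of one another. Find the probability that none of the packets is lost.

P(none) = (1 − 0.58) × (1 − 0.48) × (1 − 0.30) × (1 − 0.40) = 0.42 × 0.52 × 0.70 × 0.60 = 0.091728

0.091728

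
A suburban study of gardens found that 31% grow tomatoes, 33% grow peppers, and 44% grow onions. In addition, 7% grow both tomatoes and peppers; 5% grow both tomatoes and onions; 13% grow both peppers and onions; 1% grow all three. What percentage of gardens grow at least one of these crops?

84%

By inclusion–exclusion:
P(union) = 31 + 33 + 44 − 7 − 5 − 13 + 1 = 84%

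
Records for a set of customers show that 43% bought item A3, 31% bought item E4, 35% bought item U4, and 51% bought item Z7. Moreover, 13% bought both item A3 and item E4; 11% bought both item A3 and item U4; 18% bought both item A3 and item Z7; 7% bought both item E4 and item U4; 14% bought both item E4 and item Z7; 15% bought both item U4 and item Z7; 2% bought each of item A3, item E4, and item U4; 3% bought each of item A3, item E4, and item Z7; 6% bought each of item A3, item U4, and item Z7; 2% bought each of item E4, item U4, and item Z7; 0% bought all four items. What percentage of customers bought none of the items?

P(union) = 43 + 31 + 35 + 51 − 13 − 11 − 18 − 7 − 14 − 15 + 2 + 3 + 6 + 2 − 0 = 95%
P(none) = 100% − 95% = 5%

5%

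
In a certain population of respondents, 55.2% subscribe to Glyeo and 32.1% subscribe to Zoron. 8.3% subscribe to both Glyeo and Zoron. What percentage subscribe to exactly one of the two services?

By inclusion–exclusion (exactly-one form):
P(exactly one) = 55.2 + 32.1 − 2·8.3 = 70.7%

70.7%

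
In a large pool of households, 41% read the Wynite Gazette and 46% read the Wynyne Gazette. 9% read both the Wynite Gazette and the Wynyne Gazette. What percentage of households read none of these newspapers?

22%

P(union) = 41 + 46 − 9 = 78%
P(none) = 100% − 78% = 22%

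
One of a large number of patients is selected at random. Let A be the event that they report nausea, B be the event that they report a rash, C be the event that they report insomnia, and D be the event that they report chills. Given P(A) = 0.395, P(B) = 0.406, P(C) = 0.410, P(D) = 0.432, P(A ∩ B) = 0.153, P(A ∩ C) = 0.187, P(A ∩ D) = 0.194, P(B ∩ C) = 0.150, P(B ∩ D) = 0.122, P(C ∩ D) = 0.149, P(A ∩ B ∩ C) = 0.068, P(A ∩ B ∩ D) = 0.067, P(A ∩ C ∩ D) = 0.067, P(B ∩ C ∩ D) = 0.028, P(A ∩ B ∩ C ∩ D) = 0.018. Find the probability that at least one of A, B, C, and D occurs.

0.900

By inclusion–exclusion:
P(A ∪ B ∪ C ∪ D) = 0.395 + 0.406 + 0.410 + 0.432 − 0.153 − 0.187 − 0.194 − 0.150 − 0.122 − 0.149 + 0.068 + 0.067 + 0.067 + 0.028 − 0.018 = 0.900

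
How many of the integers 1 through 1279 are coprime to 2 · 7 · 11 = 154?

499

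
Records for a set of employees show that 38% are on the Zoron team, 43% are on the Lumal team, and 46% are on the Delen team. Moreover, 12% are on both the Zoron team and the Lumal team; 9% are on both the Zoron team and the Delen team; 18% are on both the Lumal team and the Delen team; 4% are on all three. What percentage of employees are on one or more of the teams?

92%

Using inclusion–exclusion:
P(≥1) = 38 + 43 + 46 − 12 − 9 − 18 + 4 = 92%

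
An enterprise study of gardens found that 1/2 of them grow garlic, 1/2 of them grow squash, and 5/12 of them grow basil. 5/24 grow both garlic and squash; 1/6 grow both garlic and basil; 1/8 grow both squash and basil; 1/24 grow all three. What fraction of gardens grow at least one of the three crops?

23/24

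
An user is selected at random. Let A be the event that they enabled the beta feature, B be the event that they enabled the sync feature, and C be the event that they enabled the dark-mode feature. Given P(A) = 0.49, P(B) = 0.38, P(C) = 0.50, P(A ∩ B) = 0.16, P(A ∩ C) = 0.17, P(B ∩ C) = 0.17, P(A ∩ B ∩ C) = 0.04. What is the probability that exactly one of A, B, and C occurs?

0.49

Using the inclusion–exclusion count for exactly one event:
P(exactly one) = 0.49 + 0.38 + 0.50 − 2·0.16 − 2·0.17 − 2·0.17 + 3·0.04 = 0.49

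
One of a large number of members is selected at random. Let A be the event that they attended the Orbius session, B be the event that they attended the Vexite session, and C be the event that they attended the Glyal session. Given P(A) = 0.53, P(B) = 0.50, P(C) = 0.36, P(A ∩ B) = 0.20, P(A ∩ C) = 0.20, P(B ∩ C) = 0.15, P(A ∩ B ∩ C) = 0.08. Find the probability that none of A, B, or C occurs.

P(A ∪ B ∪ C) = 0.53 + 0.50 + 0.36 − 0.20 − 0.20 − 0.15 + 0.08 = 0.92
P(none) = 1 − 0.92 = 0.08

0.08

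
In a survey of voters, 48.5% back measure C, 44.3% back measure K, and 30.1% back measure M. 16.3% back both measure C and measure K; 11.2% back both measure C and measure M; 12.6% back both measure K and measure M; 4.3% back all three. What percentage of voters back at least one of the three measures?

87.1%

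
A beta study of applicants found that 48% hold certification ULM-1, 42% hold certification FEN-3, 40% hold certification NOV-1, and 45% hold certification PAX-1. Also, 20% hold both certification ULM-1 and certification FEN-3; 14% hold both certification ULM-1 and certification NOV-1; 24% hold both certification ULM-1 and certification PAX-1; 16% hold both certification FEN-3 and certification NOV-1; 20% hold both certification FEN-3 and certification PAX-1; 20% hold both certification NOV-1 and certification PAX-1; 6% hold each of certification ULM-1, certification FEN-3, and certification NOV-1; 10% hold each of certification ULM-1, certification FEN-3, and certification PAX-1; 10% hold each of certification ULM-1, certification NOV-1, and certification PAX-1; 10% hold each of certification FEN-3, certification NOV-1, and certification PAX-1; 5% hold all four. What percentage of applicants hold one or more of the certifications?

By inclusion–exclusion:
P(at least one) = 48 + 42 + 40 + 45 − 20 − 14 − 24 − 16 − 20 − 20 + 6 + 10 + 10 + 10 − 5 = 92%

92%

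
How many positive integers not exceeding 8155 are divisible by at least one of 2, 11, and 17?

4666

4077 + 741 + 479 − 370 − 239 − 43 + 21 = 4666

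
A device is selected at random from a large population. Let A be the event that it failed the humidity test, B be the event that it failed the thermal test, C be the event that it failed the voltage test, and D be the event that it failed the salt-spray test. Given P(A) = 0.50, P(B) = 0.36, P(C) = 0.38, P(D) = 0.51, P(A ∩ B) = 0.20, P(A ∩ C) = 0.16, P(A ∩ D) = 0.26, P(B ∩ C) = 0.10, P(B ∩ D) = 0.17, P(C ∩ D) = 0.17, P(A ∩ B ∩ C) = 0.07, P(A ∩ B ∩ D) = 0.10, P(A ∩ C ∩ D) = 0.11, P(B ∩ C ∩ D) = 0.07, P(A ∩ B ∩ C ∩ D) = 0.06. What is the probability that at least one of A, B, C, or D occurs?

By inclusion–exclusion:
P(A ∪ B ∪ C ∪ D) = 0.50 + 0.36 + 0.38 + 0.51 − 0.20 − 0.16 − 0.26 − 0.10 − 0.17 − 0.17 + 0.07 + 0.10 + 0.11 + 0.07 − 0.06 = 0.98

0.98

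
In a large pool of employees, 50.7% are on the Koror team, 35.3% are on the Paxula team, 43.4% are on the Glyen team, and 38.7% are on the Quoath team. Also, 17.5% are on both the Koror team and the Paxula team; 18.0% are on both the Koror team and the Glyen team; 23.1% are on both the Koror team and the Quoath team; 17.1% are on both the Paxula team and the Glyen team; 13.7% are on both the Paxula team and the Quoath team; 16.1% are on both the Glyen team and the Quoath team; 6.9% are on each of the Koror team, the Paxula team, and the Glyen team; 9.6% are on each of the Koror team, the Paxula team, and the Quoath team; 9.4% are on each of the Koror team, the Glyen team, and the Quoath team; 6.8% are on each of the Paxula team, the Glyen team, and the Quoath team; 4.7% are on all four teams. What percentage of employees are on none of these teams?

P(union) = 50.7 + 35.3 + 43.4 + 38.7 − 17.5 − 18.0 − 23.1 − 17.1 − 13.7 − 16.1 + 6.9 + 9.6 + 9.4 + 6.8 − 4.7 = 90.6%
P(none) = 100% − 90.6% = 9.4%

9.4%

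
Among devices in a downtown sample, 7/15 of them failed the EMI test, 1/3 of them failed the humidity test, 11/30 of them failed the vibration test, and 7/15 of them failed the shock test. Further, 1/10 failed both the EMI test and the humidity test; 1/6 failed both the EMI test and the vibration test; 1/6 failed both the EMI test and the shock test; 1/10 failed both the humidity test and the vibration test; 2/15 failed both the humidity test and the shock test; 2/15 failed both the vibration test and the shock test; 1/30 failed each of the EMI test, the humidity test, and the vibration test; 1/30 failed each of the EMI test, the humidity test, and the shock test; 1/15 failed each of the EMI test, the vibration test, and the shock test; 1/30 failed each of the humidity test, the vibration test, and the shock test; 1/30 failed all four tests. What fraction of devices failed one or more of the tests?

29/30

Apply inclusion-exclusion:
P(≥1) = 7/15 + 1/3 + 11/30 + 7/15 − 1/10 − 1/6 − 1/6 − 1/10 − 2/15 − 2/15 + 1/30 + 1/30 + 1/15 + 1/30 − 1/30 = 29/30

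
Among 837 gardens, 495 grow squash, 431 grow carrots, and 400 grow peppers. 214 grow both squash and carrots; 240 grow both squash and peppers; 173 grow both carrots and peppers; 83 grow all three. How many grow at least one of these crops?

782

N(≥1) = 495 + 431 + 400 − 214 − 240 − 173 + 83 = 782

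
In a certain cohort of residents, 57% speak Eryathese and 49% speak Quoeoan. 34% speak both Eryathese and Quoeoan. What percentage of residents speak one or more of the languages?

72%

P(union) = 57 + 49 − 34 = 72%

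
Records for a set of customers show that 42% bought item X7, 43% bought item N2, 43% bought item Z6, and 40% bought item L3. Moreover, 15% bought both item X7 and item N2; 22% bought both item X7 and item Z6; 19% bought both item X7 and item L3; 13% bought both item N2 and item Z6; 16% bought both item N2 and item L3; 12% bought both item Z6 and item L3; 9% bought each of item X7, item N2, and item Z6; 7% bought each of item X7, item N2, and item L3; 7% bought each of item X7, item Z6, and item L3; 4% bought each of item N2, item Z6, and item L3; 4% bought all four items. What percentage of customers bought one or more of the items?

94%

P(≥1) = 42 + 43 + 43 + 40 − 15 − 22 − 19 − 13 − 16 − 12 + 9 + 7 + 7 + 4 − 4 = 94%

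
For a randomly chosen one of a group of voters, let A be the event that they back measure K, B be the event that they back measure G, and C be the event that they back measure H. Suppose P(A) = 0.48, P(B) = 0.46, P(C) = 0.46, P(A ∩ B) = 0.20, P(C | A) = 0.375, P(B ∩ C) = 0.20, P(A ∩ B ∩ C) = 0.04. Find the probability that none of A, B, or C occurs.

0.14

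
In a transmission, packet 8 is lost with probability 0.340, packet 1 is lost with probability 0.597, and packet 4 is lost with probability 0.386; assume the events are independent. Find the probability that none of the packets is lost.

P(none) = (1 − 0.340) × (1 − 0.597) × (1 − 0.386) = 0.660 × 0.403 × 0.614 = 0.16331172

0.16331172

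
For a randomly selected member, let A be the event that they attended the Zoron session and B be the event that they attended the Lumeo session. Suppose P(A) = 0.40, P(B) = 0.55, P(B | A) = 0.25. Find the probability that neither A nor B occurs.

0.15

P(A ∩ B) = P(A)·P(B|A) = 0.40 × 0.25 = 0.10
By inclusion–exclusion:
P(A ∪ B) = 0.40 + 0.55 − 0.10 = 0.85
P(none) = 1 − 0.85 = 0.15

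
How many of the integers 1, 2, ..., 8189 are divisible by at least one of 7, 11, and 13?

2298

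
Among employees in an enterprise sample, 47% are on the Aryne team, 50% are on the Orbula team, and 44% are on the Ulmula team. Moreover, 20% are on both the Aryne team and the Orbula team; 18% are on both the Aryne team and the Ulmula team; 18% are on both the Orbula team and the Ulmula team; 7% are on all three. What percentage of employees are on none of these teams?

8%

By inclusion-exclusion,
P(≥1) = 47 + 50 + 44 − 20 − 18 − 18 + 7 = 92%
P(none) = 100% − 92% = 8%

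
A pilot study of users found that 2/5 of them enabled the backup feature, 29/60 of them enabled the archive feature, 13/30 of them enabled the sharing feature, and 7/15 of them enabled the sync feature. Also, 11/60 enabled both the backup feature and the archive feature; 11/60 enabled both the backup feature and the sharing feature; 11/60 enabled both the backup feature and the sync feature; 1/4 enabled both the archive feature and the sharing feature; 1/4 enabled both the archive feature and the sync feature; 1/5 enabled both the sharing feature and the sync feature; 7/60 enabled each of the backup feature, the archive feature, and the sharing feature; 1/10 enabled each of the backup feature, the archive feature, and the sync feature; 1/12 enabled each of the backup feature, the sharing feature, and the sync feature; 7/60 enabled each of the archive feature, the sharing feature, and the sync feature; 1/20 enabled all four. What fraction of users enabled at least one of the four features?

P(≥1) = 2/5 + 29/60 + 13/30 + 7/15 − 11/60 − 11/60 − 11/60 − 1/4 − 1/4 − 1/5 + 7/60 + 1/10 + 1/12 + 7/60 − 1/20 = 9/10

9/10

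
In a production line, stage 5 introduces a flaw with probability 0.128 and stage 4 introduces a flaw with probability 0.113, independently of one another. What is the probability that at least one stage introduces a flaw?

P(none) = (1 − 0.128) × (1 − 0.113) = 0.872 × 0.887 = 0.773464
P(at least one) = 1 − 0.773464 = 0.226536

0.226536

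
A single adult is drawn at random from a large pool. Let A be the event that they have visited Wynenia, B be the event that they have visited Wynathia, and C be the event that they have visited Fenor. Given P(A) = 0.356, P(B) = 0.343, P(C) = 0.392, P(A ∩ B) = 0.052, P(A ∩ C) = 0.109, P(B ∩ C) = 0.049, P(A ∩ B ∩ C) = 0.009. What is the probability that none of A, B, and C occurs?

0.110

Using inclusion–exclusion:
P(A ∪ B ∪ C) = 0.356 + 0.343 + 0.392 − 0.052 − 0.109 − 0.049 + 0.009 = 0.890
P(none) = 1 − 0.890 = 0.110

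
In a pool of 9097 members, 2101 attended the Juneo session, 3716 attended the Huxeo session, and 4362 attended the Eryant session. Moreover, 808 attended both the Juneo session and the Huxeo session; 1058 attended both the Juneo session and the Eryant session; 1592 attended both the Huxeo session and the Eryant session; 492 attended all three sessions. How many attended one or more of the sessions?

|at least one| = 2101 + 3716 + 4362 − 808 − 1058 − 1592 + 492 = 7213

7213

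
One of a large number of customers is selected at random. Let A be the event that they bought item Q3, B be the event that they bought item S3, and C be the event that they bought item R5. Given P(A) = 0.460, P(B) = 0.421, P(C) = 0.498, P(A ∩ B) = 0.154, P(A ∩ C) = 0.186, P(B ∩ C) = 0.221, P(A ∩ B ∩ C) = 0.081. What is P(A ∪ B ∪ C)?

0.899

P(A ∪ B ∪ C) = 0.460 + 0.421 + 0.498 − 0.154 − 0.186 − 0.221 + 0.081 = 0.899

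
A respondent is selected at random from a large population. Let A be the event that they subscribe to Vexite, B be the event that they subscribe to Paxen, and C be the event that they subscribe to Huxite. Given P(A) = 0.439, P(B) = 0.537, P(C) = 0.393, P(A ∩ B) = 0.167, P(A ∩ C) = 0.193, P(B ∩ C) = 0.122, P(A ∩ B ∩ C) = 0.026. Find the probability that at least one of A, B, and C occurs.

0.913

Using inclusion–exclusion:
P(A ∪ B ∪ C) = 0.439 + 0.537 + 0.393 − 0.167 − 0.193 − 0.122 + 0.026 = 0.913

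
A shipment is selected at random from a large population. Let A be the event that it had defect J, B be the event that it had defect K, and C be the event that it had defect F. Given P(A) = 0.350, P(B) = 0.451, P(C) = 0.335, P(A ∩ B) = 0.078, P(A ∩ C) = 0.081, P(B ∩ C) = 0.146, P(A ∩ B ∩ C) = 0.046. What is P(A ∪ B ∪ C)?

P(A ∪ B ∪ C) = 0.350 + 0.451 + 0.335 − 0.078 − 0.081 − 0.146 + 0.046 = 0.877

0.877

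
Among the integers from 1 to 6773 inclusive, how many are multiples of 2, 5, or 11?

By inclusion–exclusion:
⌊6773/2⌋ + ⌊6773/5⌋ + ⌊6773/11⌋ − ⌊6773/10⌋ − ⌊6773/22⌋ − ⌊6773/55⌋ + ⌊6773/110⌋ = 3386 + 1354 + 615 − 677 − 307 − 123 + 61 = 4309

4309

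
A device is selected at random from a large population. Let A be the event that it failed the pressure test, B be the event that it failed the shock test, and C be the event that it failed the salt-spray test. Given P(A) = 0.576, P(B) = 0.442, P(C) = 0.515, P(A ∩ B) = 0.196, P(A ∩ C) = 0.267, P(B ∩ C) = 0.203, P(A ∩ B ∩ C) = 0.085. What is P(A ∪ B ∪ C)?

By inclusion-exclusion,
P(A ∪ B ∪ C) = 0.576 + 0.442 + 0.515 − 0.196 − 0.267 − 0.203 + 0.085 = 0.952

0.952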